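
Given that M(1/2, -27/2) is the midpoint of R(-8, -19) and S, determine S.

Using the midpoint formula: M = ((x1 + x2)/2, (y1 + y2)/2)
We know M = (1/2, -27/2) and R = (-8, -19)
For x: 1/2 = (-8 + x2)/2, so x2 = 2*1/2 - -8 = 9
For y: -27/2 = (-19 + y2)/2, so y2 = 2*-27/2 - -19 = -8
S = (9, -8)

(9, -8)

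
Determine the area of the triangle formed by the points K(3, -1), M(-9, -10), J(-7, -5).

Shoelace: Area = (1/2)|3(-10--5) + -9(-5--1) + -7(-1--10)| = (1/2)(42) = 21

21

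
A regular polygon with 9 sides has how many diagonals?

Total line segments between 9 vertices = C(9,2) = 36.
Subtract the 9 sides: 36 - 9 = 27 diagonals.

27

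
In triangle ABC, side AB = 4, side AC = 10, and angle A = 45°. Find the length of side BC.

By the law of cosines: BC^2 = AB^2 + AC^2 - 2*AB*AC*cos(A)
BC^2 = 4^2 + 10^2 - 2*4*10*cos(45°)
BC^2 = 16 + 100 - 80*(sqrt(2)/2)
BC^2 = 116 - 40*sqrt(2)
BC = 2*sqrt(29 - 10*sqrt(2))

2*sqrt(29 - 10*sqrt(2))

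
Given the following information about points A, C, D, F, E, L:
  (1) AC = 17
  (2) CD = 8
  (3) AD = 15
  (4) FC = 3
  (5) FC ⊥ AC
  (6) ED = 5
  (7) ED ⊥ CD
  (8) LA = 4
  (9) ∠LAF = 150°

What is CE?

Step 1: By the law of cosines on triangle CDE: CE² = 8² + 5² − 2·8·5·cos(90°) = 89, so CE = √89.

Therefore, the length of CE = √89.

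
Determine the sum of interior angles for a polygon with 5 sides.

The sum of interior angles of an n-sided polygon is (n - 2) * 180.
For n = 5: (5 - 2) * 180 = 3 * 180 = 540 degrees.

540 degrees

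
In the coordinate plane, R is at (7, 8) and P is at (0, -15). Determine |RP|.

d = sqrt((-7)^2 + (-23)^2) = sqrt(578) = 17*sqrt(2)

17*sqrt(2)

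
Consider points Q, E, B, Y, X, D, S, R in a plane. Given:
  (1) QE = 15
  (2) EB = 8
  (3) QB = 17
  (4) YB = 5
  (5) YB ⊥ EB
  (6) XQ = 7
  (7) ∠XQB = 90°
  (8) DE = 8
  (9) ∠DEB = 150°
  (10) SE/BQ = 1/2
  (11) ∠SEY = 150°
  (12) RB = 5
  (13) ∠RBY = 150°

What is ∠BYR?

Step 1: By the law of cosines on triangle YBR: YR² = 5² + 5² − 2·5·5·cos(150°) = 93.3, so YR ≈ 9.66.
Step 2: By the inverse law of cosines on triangle BYR: cos(∠BYR) = (5² + 9.66² − 5²) / (2·5·9.66) = 93.3/96.59 = 0.9659, so ∠BYR = 15°.

Therefore, the measure of angle ∠BYR = 15°.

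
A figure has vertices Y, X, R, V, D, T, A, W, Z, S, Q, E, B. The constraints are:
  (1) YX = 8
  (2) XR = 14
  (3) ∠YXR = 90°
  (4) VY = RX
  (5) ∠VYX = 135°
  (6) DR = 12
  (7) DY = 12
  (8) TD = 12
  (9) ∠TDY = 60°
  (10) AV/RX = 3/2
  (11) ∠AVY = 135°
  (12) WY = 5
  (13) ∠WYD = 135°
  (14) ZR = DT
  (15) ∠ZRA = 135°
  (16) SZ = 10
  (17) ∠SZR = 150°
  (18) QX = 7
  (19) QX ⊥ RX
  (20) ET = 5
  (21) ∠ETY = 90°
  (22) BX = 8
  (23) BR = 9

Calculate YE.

Step 1: By the law of cosines on triangle YDT: YT² = 12² + 12² − 2·12·12·cos(60°) = 144, so YT = 12.
Step 2: By the law of cosines on triangle YTE: YE² = 12² + 5² − 2·12·5·cos(90°) = 169, so YE = 13.

Therefore, the length of YE = 13.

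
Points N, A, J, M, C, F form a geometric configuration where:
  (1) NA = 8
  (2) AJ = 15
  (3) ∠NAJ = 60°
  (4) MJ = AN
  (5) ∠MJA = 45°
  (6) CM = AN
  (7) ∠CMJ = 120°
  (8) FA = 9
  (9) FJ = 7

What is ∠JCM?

From the given relations: CM = AN = 8; MJ = AN = 8.
Step 1: By the law of cosines on triangle CMJ: CJ² = 8² + 8² − 2·8·8·cos(120°) = 192, so CJ = 8·√3.
Step 2: By the inverse law of cosines on triangle JCM: cos(∠JCM) = ((8·√3)² + 8² − 8²) / (2·8·√3·8) = 192/221.7 = 0.866, so ∠JCM = 30°.

Therefore, the measure of angle ∠JCM = 30°.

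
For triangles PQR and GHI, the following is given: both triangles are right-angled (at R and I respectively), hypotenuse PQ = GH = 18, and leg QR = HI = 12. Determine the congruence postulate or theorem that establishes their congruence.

The given information matches HL: The hypotenuse and one leg of two right triangles are equal (Hypotenuse-Leg).

HL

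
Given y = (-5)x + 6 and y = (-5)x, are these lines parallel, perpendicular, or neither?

Slope of line 1: m1 = -5
Slope of line 2: m2 = -5
Since m1 = m2 = -5, the lines are parallel.

Parallel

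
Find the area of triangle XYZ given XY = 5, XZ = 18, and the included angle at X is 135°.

Area = (1/2)(5)(18) sin(135°) = (1/2)(5)(18)(sqrt(2)/2) = 45*sqrt(2)/2

45*sqrt(2)/2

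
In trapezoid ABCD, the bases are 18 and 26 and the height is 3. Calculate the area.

Area = (18 + 26) * 3 / 2 = 132 / 2 = 66

66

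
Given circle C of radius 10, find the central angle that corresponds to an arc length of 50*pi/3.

θ = 360 × 50*pi/3 / (2π × 10) = 300° (rearranging arc length formula).

300°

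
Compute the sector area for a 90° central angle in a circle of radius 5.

The full circle has area πr² = π(5)² = 25*pi.
The sector covers 90° out of 360°, a fraction of 1/4.
Sector area = 25*pi × 1/4 = 25*pi/4.

25*pi/4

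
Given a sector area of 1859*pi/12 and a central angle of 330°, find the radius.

Sector area A = πr² × θ/360, so r² = 360A / (πθ).
r² = 360 × 1859*pi/12 / (π × 330)
r² = 169
r = 13

13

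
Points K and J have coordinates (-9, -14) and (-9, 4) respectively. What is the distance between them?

d = sqrt((-9 - -9)^2 + (4 - -14)^2)
d = sqrt(0^2 + 18^2)
d = sqrt(0 + 324)
d = sqrt(324) = 18

18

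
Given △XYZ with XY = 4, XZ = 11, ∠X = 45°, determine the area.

When two sides and the included angle are known, the area formula is (1/2)ab sin(C).
The height from one side to the opposite vertex is 11 sin(45°) = 11*sqrt(2)/2.
Area = (1/2) * 4 * 11*sqrt(2)/2 = 11*sqrt(2).

11*sqrt(2)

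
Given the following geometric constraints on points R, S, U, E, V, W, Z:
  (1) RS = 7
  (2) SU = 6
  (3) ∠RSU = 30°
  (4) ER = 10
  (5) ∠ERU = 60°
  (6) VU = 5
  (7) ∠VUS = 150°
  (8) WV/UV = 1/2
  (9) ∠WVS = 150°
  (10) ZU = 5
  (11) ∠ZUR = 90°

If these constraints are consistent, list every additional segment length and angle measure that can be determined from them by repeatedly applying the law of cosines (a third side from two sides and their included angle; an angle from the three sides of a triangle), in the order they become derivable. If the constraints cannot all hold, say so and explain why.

The constraints are consistent. Derivable facts, in order:
After 1 step:
- RU ≈ 3.5
- SV ≈ 10.63
After 2 steps:
- RZ ≈ 6.1
- SW ≈ 12.85
- UE ≈ 8.79
- ∠RUS = 91.02°
- ∠SRU = 58.98°
- ∠SVU = 16.4°
- ∠USV = 13.6°
After 3 steps:
- ∠EUR = 99.82°
- ∠REU = 20.18°
- ∠RZU = 35°
- ∠SWV = 24.42°
- ∠URZ = 55°
- ∠VSW = 5.58°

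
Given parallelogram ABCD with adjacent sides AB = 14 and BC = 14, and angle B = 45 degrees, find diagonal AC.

Law of cosines: d^2 = 14^2 + 14^2 - 2(14)(14)cos(45°) = 392 - 196*sqrt(2), so d = 14*sqrt(2 - sqrt(2)).

14*sqrt(2 - sqrt(2))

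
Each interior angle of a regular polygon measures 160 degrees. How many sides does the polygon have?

The exterior angle is the supplement of the interior angle: 180 - 160 = 20 degrees.
Since the exterior angles of any convex polygon sum to 360 degrees, the number of sides is 360 / 20 = 18.

18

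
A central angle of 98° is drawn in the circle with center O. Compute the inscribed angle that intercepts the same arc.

By the inscribed angle theorem, the inscribed angle is half the central angle.
Inscribed angle = 98° / 2 = 49°

49°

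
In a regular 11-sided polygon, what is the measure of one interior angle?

Each interior angle of a regular n-gon is (n - 2) * 180 / n.
For n = 11: (11 - 2) * 180 / 11 = 1620/11 = 1620/11 degrees.

1620/11 degrees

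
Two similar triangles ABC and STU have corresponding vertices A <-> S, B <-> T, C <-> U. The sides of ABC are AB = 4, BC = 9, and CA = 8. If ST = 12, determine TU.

Similar triangles have proportional sides. Setting up the proportion:
ST / AB = TU / BC
12 / 4 = TU / 9
TU = 9 * 12 / 4 = 27.

27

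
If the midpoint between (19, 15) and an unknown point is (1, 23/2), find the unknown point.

Using the midpoint formula: M = ((x1 + x2)/2, (y1 + y2)/2)
We know M = (1, 23/2) and K = (19, 15)
For x: 1 = (19 + x2)/2, so x2 = 2*1 - 19 = -17
For y: 23/2 = (15 + y2)/2, so y2 = 2*23/2 - 15 = 8
J = (-17, 8)

(-17, 8)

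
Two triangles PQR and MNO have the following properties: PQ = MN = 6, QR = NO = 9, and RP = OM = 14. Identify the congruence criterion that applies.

The given information provides:
PQ = MN = 6, QR = NO = 9, and RP = OM = 14
This matches the SSS congruence theorem.
All three pairs of corresponding sides are equal (Side-Side-Side).

SSS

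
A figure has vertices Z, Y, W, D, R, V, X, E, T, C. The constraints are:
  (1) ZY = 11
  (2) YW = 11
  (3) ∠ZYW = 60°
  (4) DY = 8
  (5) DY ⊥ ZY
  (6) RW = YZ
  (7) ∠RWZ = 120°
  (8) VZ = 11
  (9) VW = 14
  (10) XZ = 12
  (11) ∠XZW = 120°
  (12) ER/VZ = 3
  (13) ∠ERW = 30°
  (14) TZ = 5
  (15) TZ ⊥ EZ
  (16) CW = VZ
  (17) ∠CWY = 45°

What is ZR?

From the given relations: RW = YZ = 11.
Step 1: By the law of cosines on triangle ZYW: ZW² = 11² + 11² − 2·11·11·cos(60°) = 121, so ZW = 11.
Step 2: By the law of cosines on triangle ZWR: ZR² = 11² + 11² − 2·11·11·cos(120°) = 363, so ZR = 11·√3.

Therefore, the length of ZR = 11·√3.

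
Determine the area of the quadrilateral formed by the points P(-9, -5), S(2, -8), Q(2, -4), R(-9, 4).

The Shoelace formula works by pairing each vertex with the next (cycling back to the first).
For each pair, compute x_i*y_(i+1) - x_(i+1)*y_i:
  (-9*-8 - 2*-5) = 82
  (2*-4 - 2*-8) = 8
  (2*4 - -9*-4) = -28
  (-9*-5 - -9*4) = 81
Taking half the absolute value of the total: Area = (1/2)(143) = 143/2.

143/2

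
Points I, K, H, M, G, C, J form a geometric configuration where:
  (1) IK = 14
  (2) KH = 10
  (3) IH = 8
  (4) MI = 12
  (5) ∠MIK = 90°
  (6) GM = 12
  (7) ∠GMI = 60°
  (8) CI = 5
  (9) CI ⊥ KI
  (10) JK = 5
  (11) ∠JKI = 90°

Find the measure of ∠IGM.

Step 1: By the law of cosines on triangle GMI: GI² = 12² + 12² − 2·12·12·cos(60°) = 144, so GI = 12.
Step 2: By the inverse law of cosines on triangle IGM: cos(∠IGM) = (12² + 12² − 12²) / (2·12·12) = 144/288 = 0.5, so ∠IGM = 60°.

Therefore, the measure of angle ∠IGM = 60°.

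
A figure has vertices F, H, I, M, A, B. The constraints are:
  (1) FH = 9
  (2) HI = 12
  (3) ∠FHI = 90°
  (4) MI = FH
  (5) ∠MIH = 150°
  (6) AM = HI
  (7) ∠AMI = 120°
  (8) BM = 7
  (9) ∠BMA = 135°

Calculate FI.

Step 1: By the law of cosines on triangle FHI: FI² = 9² + 12² − 2·9·12·cos(90°) = 225, so FI = 15.

Therefore, the length of FI = 15.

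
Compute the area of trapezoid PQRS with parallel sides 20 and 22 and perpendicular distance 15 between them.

Area = (20 + 22) * 15 / 2 = 630 / 2 = 315

315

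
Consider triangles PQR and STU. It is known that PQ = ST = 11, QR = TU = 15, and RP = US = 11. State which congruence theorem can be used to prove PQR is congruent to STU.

Consider the given information: PQ = ST = 11, QR = TU = 15, and RP = US = 11
This is not SAS or HL: SAS requires two sides and the included angle between them. HL only applies to right triangles with matching hypotenuse and leg.
The correct criterion is SSS. All three pairs of corresponding sides are equal (Side-Side-Side).

SSS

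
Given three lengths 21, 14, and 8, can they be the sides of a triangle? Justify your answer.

Yes.
The triangle inequality requires that the sum of any two sides exceeds the third.
Here 8 + 14 = 22 > 21, so the condition is met.

Yes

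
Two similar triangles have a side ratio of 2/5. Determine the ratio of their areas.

Area scales with the square of linear dimensions. If every length is multiplied by 2/5, then the area is multiplied by (2/5)^2 = 4/25.
The area ratio is 4:25.

4:25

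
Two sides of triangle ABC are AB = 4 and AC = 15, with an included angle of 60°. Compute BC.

When two sides and the included angle are known, the law of cosines gives the third side.
c^2 = a^2 + b^2 - 2ab cos(C) generalizes the Pythagorean theorem to non-right triangles.
Here: BC^2 = 16 + 225 - 120*(1/2) = 181
BC = sqrt(181)

sqrt(181)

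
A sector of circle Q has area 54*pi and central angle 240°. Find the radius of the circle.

r² = 360 × 54*pi / (π × 240) = 81, so r = 9.

9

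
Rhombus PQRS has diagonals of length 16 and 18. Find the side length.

In a rhombus, the diagonals bisect each other perpendicularly, creating four congruent right triangles.
Each triangle has legs 8 (half of 16) and 9 (half of 18).
The hypotenuse of each right triangle is a side of the rhombus:
side = sqrt(8^2 + 9^2) = sqrt(145)

sqrt(145)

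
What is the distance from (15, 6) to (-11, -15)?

d = sqrt((-11 - 15)^2 + (-15 - 6)^2)
d = sqrt(-26^2 + -21^2)
d = sqrt(676 + 441)
d = sqrt(1117)

sqrt(1117)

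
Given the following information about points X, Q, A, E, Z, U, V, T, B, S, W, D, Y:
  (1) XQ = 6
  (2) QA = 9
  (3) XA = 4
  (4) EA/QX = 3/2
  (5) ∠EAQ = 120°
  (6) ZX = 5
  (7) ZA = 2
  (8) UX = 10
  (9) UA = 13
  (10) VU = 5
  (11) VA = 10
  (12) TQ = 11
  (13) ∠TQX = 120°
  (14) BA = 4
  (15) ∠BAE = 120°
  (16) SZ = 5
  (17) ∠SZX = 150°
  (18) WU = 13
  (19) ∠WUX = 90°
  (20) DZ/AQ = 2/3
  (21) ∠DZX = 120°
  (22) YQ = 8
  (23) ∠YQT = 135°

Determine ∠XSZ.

Step 1: By the law of cosines on triangle SZX: SX² = 5² + 5² − 2·5·5·cos(150°) = 93.3, so SX ≈ 9.66.
Step 2: By the inverse law of cosines on triangle XSZ: cos(∠XSZ) = (9.66² + 5² − 5²) / (2·9.66·5) = 93.3/96.59 = 0.9659, so ∠XSZ = 15°.

Therefore, the measure of angle ∠XSZ = 15°.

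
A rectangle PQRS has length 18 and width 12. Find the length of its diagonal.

Using the Pythagorean theorem:
d² = 18² + 12² = 324 + 144 = 468
d = sqrt(468) = 6*sqrt(13)

6*sqrt(13)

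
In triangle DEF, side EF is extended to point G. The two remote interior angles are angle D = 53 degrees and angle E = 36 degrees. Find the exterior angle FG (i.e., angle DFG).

The interior angle at F is 180 - 53 - 36 = 91 degrees.
The exterior angle and interior angle at F are supplementary:
Exterior angle = 180 - 91 = 89 degrees.

89 degrees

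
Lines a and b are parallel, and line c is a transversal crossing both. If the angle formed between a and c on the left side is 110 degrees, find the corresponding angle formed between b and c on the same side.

When a transversal crosses parallel lines, angles in the same position at each intersection are called corresponding angles.
These are always equal, so the answer is 110 degrees.

110 degrees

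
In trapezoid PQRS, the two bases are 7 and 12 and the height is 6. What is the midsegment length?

midsegment = (7 + 12) / 2 = 19 / 2 = 19/2

19/2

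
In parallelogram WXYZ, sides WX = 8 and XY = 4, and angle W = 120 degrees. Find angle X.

In a parallelogram, consecutive angles are supplementary (sum to 180°).
angle X = 180 - angle W
angle X = 180 - 120
angle X = 60 degrees

60 degrees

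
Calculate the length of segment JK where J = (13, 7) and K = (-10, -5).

d = sqrt((-10 - 13)^2 + (-5 - 7)^2)
d = sqrt(-23^2 + -12^2)
d = sqrt(529 + 144)
d = sqrt(673)

sqrt(673)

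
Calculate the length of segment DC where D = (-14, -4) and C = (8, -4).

The horizontal distance is |8 - -14| = 22 and the vertical distance is |-4 - -4| = 0.
By the Pythagorean theorem, d = sqrt(22^2 + 0^2) = sqrt(484) = 22.

22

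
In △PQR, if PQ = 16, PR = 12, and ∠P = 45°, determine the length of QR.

When two sides and the included angle are known, the law of cosines gives the third side.
c^2 = a^2 + b^2 - 2ab cos(C) generalizes the Pythagorean theorem to non-right triangles.
Here: QR^2 = 256 + 144 - 384*(sqrt(2)/2) = 400 - 192*sqrt(2)
QR = 4*sqrt(25 - 12*sqrt(2))

4*sqrt(25 - 12*sqrt(2))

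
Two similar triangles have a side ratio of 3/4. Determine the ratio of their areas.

The ratio of areas of similar triangles equals the square of the side ratio.
Side ratio = 3:4
Area ratio = (3/4)^2 = 9/16 = 9:16

9:16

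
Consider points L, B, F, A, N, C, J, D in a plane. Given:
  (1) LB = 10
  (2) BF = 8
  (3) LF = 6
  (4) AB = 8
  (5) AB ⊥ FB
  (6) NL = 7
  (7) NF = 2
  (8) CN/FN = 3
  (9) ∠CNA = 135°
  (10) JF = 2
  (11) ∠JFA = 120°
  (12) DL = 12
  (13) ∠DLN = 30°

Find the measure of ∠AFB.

Step 1: By the law of cosines on triangle FBA: FA² = 8² + 8² − 2·8·8·cos(90°) = 128, so FA = 8·√2.
Step 2: By the inverse law of cosines on triangle AFB: cos(∠AFB) = ((8·√2)² + 8² − 8²) / (2·8·√2·8) = 128/181.02 = 0.7071, so ∠AFB = 45°.

Therefore, the measure of angle ∠AFB = 45°.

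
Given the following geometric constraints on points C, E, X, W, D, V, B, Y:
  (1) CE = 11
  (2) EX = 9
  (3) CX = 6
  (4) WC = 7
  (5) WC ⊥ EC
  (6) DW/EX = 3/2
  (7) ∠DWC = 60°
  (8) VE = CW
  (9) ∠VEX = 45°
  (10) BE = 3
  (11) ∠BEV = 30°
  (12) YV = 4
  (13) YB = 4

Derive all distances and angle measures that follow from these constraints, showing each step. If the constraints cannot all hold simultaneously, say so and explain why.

The constraints are consistent.

From the given relations:
  DW = 3/2·EX = 3/2·9 ≈ 13.5
  VE = CW = 7

Step 1: From CW = 7, WD = 13.5, and ∠CWD = 60°, by the law of cosines:
  CD² = CW² + WD² - 2·CW·WD·cos(60°) = 49 + 182.2 - 94.5 = 136.8
  CD ≈ 11.69

Step 2: From EC = 11, CW = 7, and ∠ECW = 90°, by the law of cosines:
  EW² = EC² + CW² - 2·EC·CW·cos(90°) = 121 + 49 - 0 = 170
  EW = √170

Step 3: From XE = 9, EV = 7, and ∠XEV = 45°, by the law of cosines:
  XV² = XE² + EV² - 2·XE·EV·cos(45°) = 81 + 49 - 89.1 = 40.9
  XV ≈ 6.4

Step 4: From VE = 7, EB = 3, and ∠VEB = 30°, by the law of cosines:
  VB² = VE² + EB² - 2·VE·EB·cos(30°) = 49 + 9 - 36.37 = 21.63
  VB ≈ 4.65

Step 5: From CE = 11, CX = 6, EX = 9, by the inverse law of cosines:
  cos(∠ECX) = (CE² + CX² - EX²) / (2·CE·CX)
  ∠ECX = 54.85°

Step 6: From EC = 11, EX = 9, CX = 6, by the inverse law of cosines:
  cos(∠CEX) = (EC² + EX² - CX²) / (2·EC·EX)
  ∠CEX = 33.03°

Step 7: From XC = 6, XE = 9, CE = 11, by the inverse law of cosines:
  cos(∠CXE) = (XC² + XE² - CE²) / (2·XC·XE)
  ∠CXE = 92.12°

Step 8: From CD = 11.69, CW = 7, DW = 13.5, by the inverse law of cosines:
  cos(∠DCW) = (CD² + CW² - DW²) / (2·CD·CW)
  ∠DCW = 88.78°

Step 9: From EC = 11, EW = √170, CW = 7, by the inverse law of cosines:
  cos(∠CEW) = (EC² + EW² - CW²) / (2·EC·EW)
  ∠CEW = 32.47°

Step 10: From XE = 9, XV = 6.4, EV = 7, by the inverse law of cosines:
  cos(∠EXV) = (XE² + XV² - EV²) / (2·XE·XV)
  ∠EXV = 50.71°

Step 11: From WC = 7, WE = √170, CE = 11, by the inverse law of cosines:
  cos(∠CWE) = (WC² + WE² - CE²) / (2·WC·WE)
  ∠CWE = 57.53°

Step 12: From DC = 11.69, DW = 13.5, CW = 7, by the inverse law of cosines:
  cos(∠CDW) = (DC² + DW² - CW²) / (2·DC·DW)
  ∠CDW = 31.22°

Step 13: From VB = 4.65, VE = 7, BE = 3, by the inverse law of cosines:
  cos(∠BVE) = (VB² + VE² - BE²) / (2·VB·VE)
  ∠BVE = 18.82°

Step 14: From VB = 4.65, VY = 4, BY = 4, by the inverse law of cosines:
  cos(∠BVY) = (VB² + VY² - BY²) / (2·VB·VY)
  ∠BVY = 54.46°

Step 15: From VE = 7, VX = 6.4, EX = 9, by the inverse law of cosines:
  cos(∠EVX) = (VE² + VX² - EX²) / (2·VE·VX)
  ∠EVX = 84.29°

Step 16: From BE = 3, BV = 4.65, EV = 7, by the inverse law of cosines:
  cos(∠EBV) = (BE² + BV² - EV²) / (2·BE·BV)
  ∠EBV = 131.18°

Step 17: From BV = 4.65, BY = 4, VY = 4, by the inverse law of cosines:
  cos(∠VBY) = (BV² + BY² - VY²) / (2·BV·BY)
  ∠VBY = 54.46°

Step 18: From YB = 4, YV = 4, BV = 4.65, by the inverse law of cosines:
  cos(∠BYV) = (YB² + YV² - BV²) / (2·YB·YV)
  ∠BYV = 71.09°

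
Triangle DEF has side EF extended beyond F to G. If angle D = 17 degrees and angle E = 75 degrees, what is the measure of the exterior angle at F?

The interior angle at F is 180 - 17 - 75 = 88 degrees.
The exterior angle and interior angle at F are supplementary:
Exterior angle = 180 - 88 = 92 degrees.

92 degrees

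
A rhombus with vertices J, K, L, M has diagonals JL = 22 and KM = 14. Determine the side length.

Half-diagonals are 11 and 7. side = sqrt(11^2 + 7^2) = sqrt(170)

sqrt(170)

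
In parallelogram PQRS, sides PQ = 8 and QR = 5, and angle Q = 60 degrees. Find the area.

Area = a * b * sin(theta)
Area = 8 * 5 * sin(60 degrees)
Area = 40 * sqrt(3)/2
Area = 20*sqrt(3)

20*sqrt(3)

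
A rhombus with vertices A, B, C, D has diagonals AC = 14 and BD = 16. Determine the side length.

The diagonals of a rhombus bisect each other at right angles.
Half-diagonals: 14/2 = 7 and 16/2 = 8
side = sqrt(7^2 + 8^2)
side = sqrt(49 + 64)
side = sqrt(113)

sqrt(113)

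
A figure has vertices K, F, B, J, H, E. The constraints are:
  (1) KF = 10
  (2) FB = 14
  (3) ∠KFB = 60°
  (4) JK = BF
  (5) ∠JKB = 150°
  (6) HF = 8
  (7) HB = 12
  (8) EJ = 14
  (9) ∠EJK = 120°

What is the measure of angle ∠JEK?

From the given relations: JK = BF = 14.
Step 1: By the law of cosines on triangle EJK: EK² = 14² + 14² − 2·14·14·cos(120°) = 588, so EK = 14·√3.
Step 2: By the inverse law of cosines on triangle JEK: cos(∠JEK) = (14² + (14·√3)² − 14²) / (2·14·14·√3) = 588/678.96 = 0.866, so ∠JEK = 30°.

Therefore, the measure of angle ∠JEK = 30°.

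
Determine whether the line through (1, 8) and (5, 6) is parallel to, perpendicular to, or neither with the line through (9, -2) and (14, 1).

Slope of line 1: m1 = (6 - 8)/(5 - 1) = -2/4 = -1/2
Slope of line 2: m2 = (1 - -2)/(14 - 9) = 3/5 = 3/5
m1 != m2 (-1/2 != 3/5), so not parallel.
m1 * m2 = (-1/2) * (3/5) = -3/10 != -1, so not perpendicular.
The lines are neither parallel nor perpendicular.

Neither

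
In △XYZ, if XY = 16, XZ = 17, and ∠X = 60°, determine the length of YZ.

By the law of cosines: YZ^2 = XY^2 + XZ^2 - 2*XY*XZ*cos(X)
YZ^2 = 16^2 + 17^2 - 2*16*17*cos(60°)
YZ^2 = 256 + 289 - 544*(1/2)
YZ^2 = 273
YZ = sqrt(273)

sqrt(273)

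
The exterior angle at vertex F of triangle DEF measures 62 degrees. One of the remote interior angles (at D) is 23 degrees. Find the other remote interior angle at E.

angle E = 62 - 23 = 39 degrees (exterior angle theorem).

39 degrees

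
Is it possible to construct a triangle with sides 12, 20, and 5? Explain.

Check the triangle inequality: 12 + 5 = 17 ≤ 20.
Since the sum of two sides does not exceed the third, no triangle can be formed.

No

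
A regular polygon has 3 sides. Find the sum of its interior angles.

The sum of interior angles of an n-sided polygon is (n - 2) * 180.
For n = 3: (3 - 2) * 180 = 1 * 180 = 180 degrees.

180 degrees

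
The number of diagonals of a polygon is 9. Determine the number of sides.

Using d = n(n - 3)/2, we solve 9 = n(n - 3)/2.
So n(n - 3) = 18.
Testing n = 6: 6 * 3 = 18 = 18. Correct.
The polygon has 6 sides.

6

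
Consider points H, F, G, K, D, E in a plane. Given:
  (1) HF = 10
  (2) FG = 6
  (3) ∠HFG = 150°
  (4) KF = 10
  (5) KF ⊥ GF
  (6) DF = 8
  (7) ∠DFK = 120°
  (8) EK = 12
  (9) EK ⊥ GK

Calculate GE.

Step 1: By the law of cosines on triangle GFK: GK² = 6² + 10² − 2·6·10·cos(90°) = 136, so GK = 2·√34.
Step 2: By the law of cosines on triangle GKE: GE² = (2·√34)² + 12² − 2·2·√34·12·cos(90°) = 280, so GE = 2·√70.

Therefore, the length of GE = 2·√70.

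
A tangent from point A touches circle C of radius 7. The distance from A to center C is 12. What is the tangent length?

Let T be the point of tangency. Then CT ⊥ AT (radius ⊥ tangent).
In right triangle CTA: CA² = CT² + AT²
12² = 7² + AT²
AT² = 95, AT = sqrt(95)

sqrt(95)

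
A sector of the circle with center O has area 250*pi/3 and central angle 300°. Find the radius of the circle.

r² = 360 × 250*pi/3 / (π × 300) = 100, so r = 10.

10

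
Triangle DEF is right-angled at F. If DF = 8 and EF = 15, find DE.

In a right triangle, the square of the hypotenuse equals the sum of the squares of the two legs.
The legs are 8 and 15, so the hypotenuse = sqrt(64 + 225) = sqrt(289) = 17.

17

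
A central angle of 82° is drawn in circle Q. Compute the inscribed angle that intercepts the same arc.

An inscribed angle intercepts an arc from a point on the circle, while the central angle intercepts the same arc from the center.
The inscribed angle is always half the central angle: 82° / 2 = 41°.

41°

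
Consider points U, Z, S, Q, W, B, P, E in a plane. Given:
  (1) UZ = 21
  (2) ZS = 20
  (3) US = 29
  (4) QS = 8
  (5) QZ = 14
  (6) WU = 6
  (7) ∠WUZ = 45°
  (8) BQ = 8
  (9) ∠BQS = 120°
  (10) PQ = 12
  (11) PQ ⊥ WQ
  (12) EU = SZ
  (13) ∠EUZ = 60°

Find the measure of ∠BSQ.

Step 1: By the law of cosines on triangle SQB: SB² = 8² + 8² − 2·8·8·cos(120°) = 192, so SB = 8·√3.
Step 2: By the inverse law of cosines on triangle BSQ: cos(∠BSQ) = ((8·√3)² + 8² − 8²) / (2·8·√3·8) = 192/221.7 = 0.866, so ∠BSQ = 30°.

Therefore, the measure of angle ∠BSQ = 30°.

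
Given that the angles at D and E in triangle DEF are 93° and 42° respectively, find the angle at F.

By the triangle angle sum property, the three interior angles of any triangle add up to 180°.
We know angle D = 93° and angle E = 42°, so their sum is 135°.
Therefore angle F = 180° - 135° = 45°.

45 degrees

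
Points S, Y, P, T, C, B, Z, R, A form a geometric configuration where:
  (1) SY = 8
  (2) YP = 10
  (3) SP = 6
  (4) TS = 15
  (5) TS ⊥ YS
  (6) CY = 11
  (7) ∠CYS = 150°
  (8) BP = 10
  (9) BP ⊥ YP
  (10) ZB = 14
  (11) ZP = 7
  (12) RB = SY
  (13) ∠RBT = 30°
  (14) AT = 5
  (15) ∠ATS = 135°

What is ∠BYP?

Step 1: By the law of cosines on triangle YPB: YB² = 10² + 10² − 2·10·10·cos(90°) = 200, so YB = 10·√2.
Step 2: By the inverse law of cosines on triangle BYP: cos(∠BYP) = ((10·√2)² + 10² − 10²) / (2·10·√2·10) = 200/282.84 = 0.7071, so ∠BYP = 45°.

Therefore, the measure of angle ∠BYP = 45°.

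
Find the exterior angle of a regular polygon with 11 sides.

Each exterior angle of a regular n-gon is 360 / n.
For n = 11: 360 / 11 = 360/11 degrees.

360/11 degrees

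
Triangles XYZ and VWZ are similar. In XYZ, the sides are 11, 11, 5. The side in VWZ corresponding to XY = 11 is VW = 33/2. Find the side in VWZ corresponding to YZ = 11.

k = 33/2/11 = 3/2. WZ = 3/2 * 11 = 33/2.

33/2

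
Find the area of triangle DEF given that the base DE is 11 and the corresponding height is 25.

Area = (1/2)(11)(25) = 275/2

275/2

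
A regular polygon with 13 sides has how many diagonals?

The number of diagonals in an n-gon is n(n - 3)/2.
For n = 13: 13(13 - 3)/2 = 13 × 10 / 2 = 65.

65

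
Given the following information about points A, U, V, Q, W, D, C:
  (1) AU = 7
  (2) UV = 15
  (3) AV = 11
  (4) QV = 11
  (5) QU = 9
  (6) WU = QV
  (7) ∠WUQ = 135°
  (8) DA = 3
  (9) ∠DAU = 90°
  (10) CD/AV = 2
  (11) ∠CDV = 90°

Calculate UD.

Step 1: By the law of cosines on triangle UAD: UD² = 7² + 3² − 2·7·3·cos(90°) = 58, so UD = √58.

Therefore, the length of UD = √58.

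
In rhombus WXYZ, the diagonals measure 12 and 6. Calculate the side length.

In a rhombus, the diagonals bisect each other perpendicularly, creating four congruent right triangles.
Each triangle has legs 6 (half of 12) and 3 (half of 6).
The hypotenuse of each right triangle is a side of the rhombus:
side = sqrt(6^2 + 3^2) = sqrt(45) = 3*sqrt(5)

3*sqrt(5)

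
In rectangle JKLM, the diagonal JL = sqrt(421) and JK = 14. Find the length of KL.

b = sqrt(d^2 - a^2) = sqrt(421 - 196) = sqrt(225) = 15

15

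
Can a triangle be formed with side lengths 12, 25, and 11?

The longest side is 25. The other two sides sum to 11 + 12 = 23.
Since 23 ≤ 25, the two shorter sides cannot reach around to close the triangle.

No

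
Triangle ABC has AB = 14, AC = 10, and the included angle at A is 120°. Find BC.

Law of cosines: BC^2 = 14^2 + 10^2 - 2(14)(10)cos(120°) = 436, so BC = 2*sqrt(109).

2*sqrt(109)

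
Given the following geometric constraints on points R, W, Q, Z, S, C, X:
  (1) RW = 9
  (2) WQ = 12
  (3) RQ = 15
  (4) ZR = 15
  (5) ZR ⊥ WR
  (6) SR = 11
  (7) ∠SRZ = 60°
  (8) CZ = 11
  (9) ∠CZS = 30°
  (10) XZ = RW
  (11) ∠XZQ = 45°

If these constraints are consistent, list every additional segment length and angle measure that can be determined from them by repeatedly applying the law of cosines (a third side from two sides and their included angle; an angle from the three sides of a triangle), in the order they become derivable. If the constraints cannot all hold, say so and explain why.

The constraints are consistent. Derivable facts, in order:
After 1 step:
- WZ = 3·√34
- ZS = √181
- ∠QRW = 53.13°
- ∠QWR = 90°
- ∠RQW = 36.87°
After 2 steps:
- SC ≈ 6.76
- ∠RSZ = 74.92°
- ∠RWZ = 59.04°
- ∠RZS = 45.08°
- ∠RZW = 30.96°
After 3 steps:
- ∠CSZ = 54.47°
- ∠SCZ = 95.53°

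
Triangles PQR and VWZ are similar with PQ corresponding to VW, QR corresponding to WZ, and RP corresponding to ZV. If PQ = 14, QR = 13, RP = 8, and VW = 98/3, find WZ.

Similar triangles have proportional sides. Setting up the proportion:
VW / PQ = WZ / QR
98/3 / 14 = WZ / 13
WZ = 13 * 98/3 / 14 = 91/3.

91/3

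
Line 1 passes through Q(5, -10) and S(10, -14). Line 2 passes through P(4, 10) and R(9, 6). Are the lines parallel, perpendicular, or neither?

Slope of line 1: m1 = (-14 - -10)/(10 - 5) = -4/5 = -4/5
Slope of line 2: m2 = (6 - 10)/(9 - 4) = -4/5 = -4/5
Since m1 = m2 = -4/5, the lines are parallel.

Parallel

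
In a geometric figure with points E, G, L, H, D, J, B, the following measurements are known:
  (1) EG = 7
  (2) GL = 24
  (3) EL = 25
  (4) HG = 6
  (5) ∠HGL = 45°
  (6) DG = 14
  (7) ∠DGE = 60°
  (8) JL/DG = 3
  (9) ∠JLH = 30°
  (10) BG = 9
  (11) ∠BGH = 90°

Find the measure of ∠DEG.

Step 1: By the law of cosines on triangle EGD: ED² = 7² + 14² − 2·7·14·cos(60°) = 147, so ED = 7·√3.
Step 2: By the inverse law of cosines on triangle DEG: cos(∠DEG) = ((7·√3)² + 7² − 14²) / (2·7·√3·7) = 0/169.74 = 0, so ∠DEG = 90°.

Therefore, the measure of angle ∠DEG = 90°.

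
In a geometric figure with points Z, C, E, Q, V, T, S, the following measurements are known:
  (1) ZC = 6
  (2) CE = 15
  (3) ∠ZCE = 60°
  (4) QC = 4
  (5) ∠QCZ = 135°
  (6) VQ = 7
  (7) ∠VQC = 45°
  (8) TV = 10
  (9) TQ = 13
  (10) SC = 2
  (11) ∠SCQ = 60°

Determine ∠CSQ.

Step 1: By the law of cosines on triangle SCQ: SQ² = 2² + 4² − 2·2·4·cos(60°) = 12, so SQ = 2·√3.
Step 2: By the inverse law of cosines on triangle CSQ: cos(∠CSQ) = (2² + (2·√3)² − 4²) / (2·2·2·√3) = 0/13.86 = 0, so ∠CSQ = 90°.

Therefore, the measure of angle ∠CSQ = 90°.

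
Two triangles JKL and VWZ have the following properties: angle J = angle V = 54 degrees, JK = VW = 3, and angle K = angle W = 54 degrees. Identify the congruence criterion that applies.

The given information provides:
angle J = angle V = 54 degrees, JK = VW = 3, and angle K = angle W = 54 degrees
This matches the ASA congruence theorem.
Two pairs of corresponding angles and the included side are equal (Angle-Side-Angle).

ASA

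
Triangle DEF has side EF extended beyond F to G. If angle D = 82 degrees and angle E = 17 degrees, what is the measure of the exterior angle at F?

Exterior angle = 82 + 17 = 99 degrees (exterior angle theorem).

99 degrees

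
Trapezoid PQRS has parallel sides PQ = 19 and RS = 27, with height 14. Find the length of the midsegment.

The midsegment (median) of a trapezoid connects the midpoints of the non-parallel sides.
Its length is the average of the two bases: (19 + 27) / 2 = 23.

23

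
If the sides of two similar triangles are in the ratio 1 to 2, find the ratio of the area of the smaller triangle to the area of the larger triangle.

Area scales with the square of linear dimensions. If every length is multiplied by 1/2, then the area is multiplied by (1/2)^2 = 1/4.
The area ratio is 1:4.

1:4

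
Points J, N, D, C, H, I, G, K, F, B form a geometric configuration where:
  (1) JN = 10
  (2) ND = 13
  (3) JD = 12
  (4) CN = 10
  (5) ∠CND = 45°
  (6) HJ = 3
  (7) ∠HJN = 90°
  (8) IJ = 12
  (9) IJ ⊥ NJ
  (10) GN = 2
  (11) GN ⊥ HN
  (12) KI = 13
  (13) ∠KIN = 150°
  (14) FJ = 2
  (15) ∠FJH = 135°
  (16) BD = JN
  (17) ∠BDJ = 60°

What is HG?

Step 1: By the law of cosines on triangle HJN: HN² = 3² + 10² − 2·3·10·cos(90°) = 109, so HN = √109.
Step 2: By the law of cosines on triangle HNG: HG² = √109² + 2² − 2·√109·2·cos(90°) = 113, so HG = √113.

Therefore, the length of HG = √113.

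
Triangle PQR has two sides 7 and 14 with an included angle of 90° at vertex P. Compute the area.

Area = (1/2) * PQ * PR * sin(P)
Area = (1/2) * 7 * 14 * sin(90°)
Area = (1/2) * 7 * 14 * 1
Area = 49

49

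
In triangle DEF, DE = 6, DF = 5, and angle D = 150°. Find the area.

When two sides and the included angle are known, the area formula is (1/2)ab sin(C).
The height from one side to the opposite vertex is 5 sin(150°) = 5/2.
Area = (1/2) * 6 * 5/2 = 15/2.

15/2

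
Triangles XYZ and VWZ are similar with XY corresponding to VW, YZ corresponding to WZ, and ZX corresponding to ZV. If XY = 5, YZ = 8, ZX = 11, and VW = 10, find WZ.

Similar triangles have proportional sides. Setting up the proportion:
VW / XY = WZ / YZ
10 / 5 = WZ / 8
WZ = 8 * 10 / 5 = 16.

16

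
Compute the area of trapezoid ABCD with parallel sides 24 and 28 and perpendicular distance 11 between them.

Area = (24 + 28) * 11 / 2 = 572 / 2 = 286

286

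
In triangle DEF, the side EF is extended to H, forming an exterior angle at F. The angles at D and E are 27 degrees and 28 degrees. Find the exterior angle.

By the exterior angle theorem, an exterior angle of a triangle equals the sum of the two remote interior angles.
Exterior angle = angle D + angle E
Exterior angle = 27 + 28 = 55 degrees

55 degrees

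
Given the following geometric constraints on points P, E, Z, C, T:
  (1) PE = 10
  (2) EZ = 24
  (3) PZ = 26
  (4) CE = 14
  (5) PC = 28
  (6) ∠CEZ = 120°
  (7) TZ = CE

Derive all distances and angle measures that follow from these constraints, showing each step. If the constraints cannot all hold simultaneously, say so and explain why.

These constraints are not satisfiable: by the triangle inequality in triangle EPC, (1) PE = 10 and (4) CE = 14 force PC ≤ 10 + 14 = 24, but (5) says PC = 28. No planar figure meets all of them, so nothing further can be derived.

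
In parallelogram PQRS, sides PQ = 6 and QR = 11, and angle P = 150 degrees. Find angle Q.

Consecutive angles are supplementary: angle Q = 180 - 150 = 30 degrees.

30 degrees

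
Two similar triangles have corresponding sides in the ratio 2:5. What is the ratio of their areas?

The ratio of areas of similar triangles equals the square of the side ratio.
Side ratio = 2:5
Area ratio = (2/5)^2 = 4/25 = 4:25

4:25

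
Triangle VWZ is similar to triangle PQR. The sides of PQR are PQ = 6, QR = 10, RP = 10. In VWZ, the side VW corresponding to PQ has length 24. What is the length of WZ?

Since the triangles are similar, the ratio of corresponding sides is constant.
Scale factor k = VW / PQ = 24 / 6 = 4
WZ = k * QR = 4 * 10 = 40

40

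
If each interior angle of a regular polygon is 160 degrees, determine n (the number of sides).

Exterior angle = 180 - 160 = 20. n = 360 / 20 = 18.

18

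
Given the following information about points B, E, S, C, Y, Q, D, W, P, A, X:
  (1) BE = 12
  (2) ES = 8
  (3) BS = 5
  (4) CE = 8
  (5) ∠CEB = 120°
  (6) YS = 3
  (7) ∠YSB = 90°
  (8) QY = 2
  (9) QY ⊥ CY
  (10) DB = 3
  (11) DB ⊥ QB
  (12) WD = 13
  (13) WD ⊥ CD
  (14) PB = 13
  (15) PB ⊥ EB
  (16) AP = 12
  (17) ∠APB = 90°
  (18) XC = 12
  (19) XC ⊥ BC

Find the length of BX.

Step 1: By the law of cosines on triangle BEC: BC² = 12² + 8² − 2·12·8·cos(120°) = 304, so BC = 4·√19.
Step 2: By the law of cosines on triangle BCX: BX² = (4·√19)² + 12² − 2·4·√19·12·cos(90°) = 448, so BX = 8·√7.

Therefore, the length of BX = 8·√7.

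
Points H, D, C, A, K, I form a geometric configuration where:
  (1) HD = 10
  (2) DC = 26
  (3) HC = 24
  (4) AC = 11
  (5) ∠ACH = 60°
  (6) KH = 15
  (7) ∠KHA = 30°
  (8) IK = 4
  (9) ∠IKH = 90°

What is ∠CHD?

Step 1: By the inverse law of cosines on triangle CHD: cos(∠CHD) = (24² + 10² − 26²) / (2·24·10) = 0/480 = 0, so ∠CHD = 90°.

Therefore, the measure of angle ∠CHD = 90°.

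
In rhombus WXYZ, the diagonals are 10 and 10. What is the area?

The diagonals of a rhombus divide it into four right triangles.
Each triangle has legs 10/ 2 = 5 and 10/2 = 5, so each has area (1/2)*5*5 = 25/2.
Four such triangles give total area = (d1 * d2) / 2 = 50.

50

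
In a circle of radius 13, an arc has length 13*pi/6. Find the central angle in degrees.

Arc length L = 2πr × θ/360, so θ = 360L / (2πr).
θ = 360 × 13*pi/6 / (2π × 13)
θ = 30°
θ = 30°

30°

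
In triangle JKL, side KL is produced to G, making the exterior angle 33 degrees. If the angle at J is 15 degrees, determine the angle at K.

The exterior angle theorem states that an exterior angle equals the sum of the two non-adjacent interior angles.
So 33 = 15 + angle K, which gives angle K = 33 - 15 = 18 degrees.

18 degrees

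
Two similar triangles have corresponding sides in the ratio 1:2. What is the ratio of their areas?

The ratio of areas of similar triangles equals the square of the side ratio.
Side ratio = 1:2
Area ratio = (1/2)^2 = 1/4 = 1:4

1:4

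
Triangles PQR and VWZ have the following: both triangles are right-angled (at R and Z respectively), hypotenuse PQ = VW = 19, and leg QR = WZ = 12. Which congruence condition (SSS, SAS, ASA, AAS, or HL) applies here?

Consider the given information: both triangles are right-angled (at R and Z respectively), hypotenuse PQ = VW = 19, and leg QR = WZ = 12
This is not SSS or SAS: SSS requires all three pairs of sides, but we don't have that. SAS requires two sides and the included angle between them.
The correct criterion is HL. The hypotenuse and one leg of two right triangles are equal (Hypotenuse-Leg).

HL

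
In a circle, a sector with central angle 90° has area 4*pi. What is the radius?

The sector covers 90°/360° = 1/4 of the full circle.
Full circle area = 4*pi / 1/4 = 16*pi.
Since full area = πr², we get r² = 16*pi/π = 16, so r = 4.

4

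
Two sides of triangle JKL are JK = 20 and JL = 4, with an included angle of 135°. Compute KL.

Law of cosines: KL^2 = 20^2 + 4^2 - 2(20)(4)cos(135°) = 80*sqrt(2) + 416, so KL = 4*sqrt(5*sqrt(2) + 26).

4*sqrt(5*sqrt(2) + 26)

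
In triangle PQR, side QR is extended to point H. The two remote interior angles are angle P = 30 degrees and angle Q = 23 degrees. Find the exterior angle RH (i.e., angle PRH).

Exterior angle = 30 + 23 = 53 degrees (exterior angle theorem).

53 degrees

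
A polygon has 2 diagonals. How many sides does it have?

Using d = n(n - 3)/2, we solve 2 = n(n - 3)/2.
So n(n - 3) = 4.
Testing n = 4: 4 * 1 = 4 = 4. Correct.
The polygon has 4 sides.

4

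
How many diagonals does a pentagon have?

Each of the 5 vertices connects to 2 non-adjacent vertices via diagonals.
Total connections = 5 × 2 = 10, but each diagonal is counted twice.
Number of diagonals = 10 / 2 = 5.

5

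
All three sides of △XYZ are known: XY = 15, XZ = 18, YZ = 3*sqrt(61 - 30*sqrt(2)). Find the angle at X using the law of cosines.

By the inverse law of cosines: cos(X) = (XY² + XZ² - YZ²) / (2 × XY × XZ)
cos(X) = (15² + 18² - (3*sqrt(61 - 30*sqrt(2)))²) / (2 × 15 × 18)
cos(X) = (225 + 324 - (549 - 270*sqrt(2))) / 540
cos(X) = sqrt(2)/2
X = arccos(sqrt(2)/2) = 45°

45°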